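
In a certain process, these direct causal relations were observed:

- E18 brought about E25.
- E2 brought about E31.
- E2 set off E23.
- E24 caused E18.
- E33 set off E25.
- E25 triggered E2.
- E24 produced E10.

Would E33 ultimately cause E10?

E33 leads to E25, E2, E23, E31; E10 is not among them.

No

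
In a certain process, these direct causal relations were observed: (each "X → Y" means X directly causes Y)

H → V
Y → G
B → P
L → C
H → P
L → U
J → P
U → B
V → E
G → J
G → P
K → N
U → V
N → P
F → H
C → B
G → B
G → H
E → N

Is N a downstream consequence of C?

C leads to B, P; N is not among them.

No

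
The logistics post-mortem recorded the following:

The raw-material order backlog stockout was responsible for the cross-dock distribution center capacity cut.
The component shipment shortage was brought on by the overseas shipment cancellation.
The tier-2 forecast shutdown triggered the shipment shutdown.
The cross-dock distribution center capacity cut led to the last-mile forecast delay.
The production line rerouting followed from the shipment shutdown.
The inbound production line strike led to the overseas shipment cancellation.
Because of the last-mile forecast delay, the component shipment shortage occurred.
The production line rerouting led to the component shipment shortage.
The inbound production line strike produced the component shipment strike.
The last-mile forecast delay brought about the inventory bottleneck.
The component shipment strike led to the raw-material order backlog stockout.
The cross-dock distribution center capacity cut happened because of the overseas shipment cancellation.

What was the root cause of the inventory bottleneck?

the inbound production line strike

Tracing upstream from the inventory bottleneck: the inventory bottleneck ← the last-mile forecast delay ← the cross-dock distribution center capacity cut ← the overseas shipment cancellation ← the inbound production line strike.
The inbound production line strike has no stated cause, so it is the root.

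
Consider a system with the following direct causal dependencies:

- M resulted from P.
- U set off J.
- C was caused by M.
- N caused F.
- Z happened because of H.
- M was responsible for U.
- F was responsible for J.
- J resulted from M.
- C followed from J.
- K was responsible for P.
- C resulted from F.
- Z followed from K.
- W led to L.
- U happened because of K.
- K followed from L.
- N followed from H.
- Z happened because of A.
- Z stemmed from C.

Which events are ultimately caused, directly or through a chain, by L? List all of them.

C, J, K, M, P, U, Z

Direct effects: K.
2 steps out: P, U, Z.
3 steps out: M, J.
4 steps out: C.
Not reachable from it: W, A, H, N, F.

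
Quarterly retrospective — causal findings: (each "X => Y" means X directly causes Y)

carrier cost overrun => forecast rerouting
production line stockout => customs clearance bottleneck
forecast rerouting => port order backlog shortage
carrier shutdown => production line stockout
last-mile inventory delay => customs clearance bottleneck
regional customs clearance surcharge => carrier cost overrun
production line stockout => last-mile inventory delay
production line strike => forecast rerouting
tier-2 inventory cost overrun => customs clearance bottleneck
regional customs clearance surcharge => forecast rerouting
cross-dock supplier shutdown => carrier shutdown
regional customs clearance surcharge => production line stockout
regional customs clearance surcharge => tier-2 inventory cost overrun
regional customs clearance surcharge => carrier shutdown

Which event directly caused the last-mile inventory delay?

Upstream contributors include the regional customs clearance surcharge, the cross-dock supplier shutdown, the carrier shutdown, but only the production line stockout feeds directly into the last-mile inventory delay.

the production line stockout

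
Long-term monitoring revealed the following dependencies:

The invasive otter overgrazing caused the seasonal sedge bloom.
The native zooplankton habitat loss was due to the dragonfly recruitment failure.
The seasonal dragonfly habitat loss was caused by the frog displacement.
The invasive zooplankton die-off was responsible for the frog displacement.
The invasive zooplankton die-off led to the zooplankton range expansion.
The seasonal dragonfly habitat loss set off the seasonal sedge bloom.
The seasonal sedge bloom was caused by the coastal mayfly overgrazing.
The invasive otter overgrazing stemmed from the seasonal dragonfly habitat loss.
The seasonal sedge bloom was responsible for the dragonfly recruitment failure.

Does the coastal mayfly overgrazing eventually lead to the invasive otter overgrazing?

The coastal mayfly overgrazing leads to the seasonal sedge bloom, the dragonfly recruitment failure, the native zooplankton habitat loss; the invasive otter overgrazing is not among them.

No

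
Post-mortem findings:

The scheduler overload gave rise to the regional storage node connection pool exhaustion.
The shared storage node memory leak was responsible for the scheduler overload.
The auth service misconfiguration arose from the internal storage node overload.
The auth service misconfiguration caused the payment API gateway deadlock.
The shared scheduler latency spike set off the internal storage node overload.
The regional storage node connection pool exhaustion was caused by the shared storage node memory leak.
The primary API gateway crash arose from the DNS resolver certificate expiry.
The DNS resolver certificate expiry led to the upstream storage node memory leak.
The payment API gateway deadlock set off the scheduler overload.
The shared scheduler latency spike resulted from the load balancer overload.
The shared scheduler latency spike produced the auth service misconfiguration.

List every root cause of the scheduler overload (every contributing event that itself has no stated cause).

Tracing upstream from the scheduler overload: the scheduler overload ← the payment API gateway deadlock ← the auth service misconfiguration ← the shared scheduler latency spike ← the load balancer overload.
A separate upstream branch: the scheduler overload ← the shared storage node memory leak.
Each of those chain origins has no stated cause.

the load balancer overload, the shared storage node memory leak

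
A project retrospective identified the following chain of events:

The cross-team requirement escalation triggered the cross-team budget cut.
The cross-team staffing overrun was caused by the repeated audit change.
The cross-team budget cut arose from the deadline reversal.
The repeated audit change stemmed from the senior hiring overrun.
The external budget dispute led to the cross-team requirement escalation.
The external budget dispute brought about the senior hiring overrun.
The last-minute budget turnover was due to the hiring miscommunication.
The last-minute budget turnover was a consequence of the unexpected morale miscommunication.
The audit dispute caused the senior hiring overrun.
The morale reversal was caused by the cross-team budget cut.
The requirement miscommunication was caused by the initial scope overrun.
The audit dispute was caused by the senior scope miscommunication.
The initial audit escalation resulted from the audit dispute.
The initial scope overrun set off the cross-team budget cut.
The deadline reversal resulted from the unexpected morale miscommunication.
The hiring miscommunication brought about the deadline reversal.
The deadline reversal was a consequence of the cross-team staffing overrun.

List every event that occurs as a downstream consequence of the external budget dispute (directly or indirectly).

the cross-team budget cut, the cross-team requirement escalation, the cross-team staffing overrun, the deadline reversal, the morale reversal, the repeated audit change, the senior hiring overrun

Direct effects: the cross-team requirement escalation, the senior hiring overrun.
2 steps out: the repeated audit change, the cross-team budget cut.
3 steps out: the cross-team staffing overrun, the morale reversal.
4 steps out: the deadline reversal.
Not reachable from it: the initial scope overrun, the hiring miscommunication, the senior scope miscommunication, the requirement miscommunication, the audit dispute, the initial audit escalation, the unexpected morale miscommunication, the last-minute budget turnover.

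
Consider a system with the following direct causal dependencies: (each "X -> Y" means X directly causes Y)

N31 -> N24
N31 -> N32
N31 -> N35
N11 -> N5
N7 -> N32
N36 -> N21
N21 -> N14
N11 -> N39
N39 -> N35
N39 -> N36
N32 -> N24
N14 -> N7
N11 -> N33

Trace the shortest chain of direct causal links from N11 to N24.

N11 → N39 → N36 → N21 → N14 → N7 → N32 → N24

N11 → N39
N39 → N36
N36 → N21
N21 → N14
N14 → N7
N7 → N32
N32 → N24
Length: 7 steps.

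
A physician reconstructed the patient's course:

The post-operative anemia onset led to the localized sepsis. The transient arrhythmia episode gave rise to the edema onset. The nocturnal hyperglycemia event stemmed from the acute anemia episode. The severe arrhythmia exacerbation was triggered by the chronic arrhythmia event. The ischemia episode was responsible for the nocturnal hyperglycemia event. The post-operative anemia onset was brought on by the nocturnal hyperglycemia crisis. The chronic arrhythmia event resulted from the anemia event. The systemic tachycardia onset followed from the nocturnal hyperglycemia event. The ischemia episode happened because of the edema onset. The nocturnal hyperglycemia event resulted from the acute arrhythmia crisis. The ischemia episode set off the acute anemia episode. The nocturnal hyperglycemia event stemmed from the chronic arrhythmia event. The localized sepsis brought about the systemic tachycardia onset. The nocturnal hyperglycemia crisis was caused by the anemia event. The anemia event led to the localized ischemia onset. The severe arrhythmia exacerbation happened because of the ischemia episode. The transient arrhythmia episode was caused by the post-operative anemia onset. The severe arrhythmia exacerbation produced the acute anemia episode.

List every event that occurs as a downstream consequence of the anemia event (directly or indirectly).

Direct effects: the chronic arrhythmia event, the nocturnal hyperglycemia crisis, the localized ischemia onset.
2 steps out: the post-operative anemia onset, the severe arrhythmia exacerbation, the nocturnal hyperglycemia event.
3 steps out: the transient arrhythmia episode, the localized sepsis, the acute anemia episode, the systemic tachycardia onset.
4 steps out: the edema onset.
5 steps out: the ischemia episode.
Not reachable from it: the acute arrhythmia crisis.

the acute anemia episode, the chronic arrhythmia event, the edema onset, the ischemia episode, the localized ischemia onset, the localized sepsis, the nocturnal hyperglycemia crisis, the nocturnal hyperglycemia event, the post-operative anemia onset, the severe arrhythmia exacerbation, the systemic tachycardia onset, the transient arrhythmia episode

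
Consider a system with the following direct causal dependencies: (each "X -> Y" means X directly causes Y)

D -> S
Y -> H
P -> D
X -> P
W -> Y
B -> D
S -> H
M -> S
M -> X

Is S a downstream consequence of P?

Yes

There is a causal chain: P → D → S.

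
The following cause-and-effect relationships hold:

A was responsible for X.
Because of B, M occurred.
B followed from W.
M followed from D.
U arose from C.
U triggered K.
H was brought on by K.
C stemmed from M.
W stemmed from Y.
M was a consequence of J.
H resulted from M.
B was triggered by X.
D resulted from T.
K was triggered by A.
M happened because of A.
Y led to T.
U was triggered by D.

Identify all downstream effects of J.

Direct effects: M.
2 steps out: C, H.
3 steps out: U.
4 steps out: K.
Not reachable from it: Y, T, W, A, D, X, B.

C, H, K, M, U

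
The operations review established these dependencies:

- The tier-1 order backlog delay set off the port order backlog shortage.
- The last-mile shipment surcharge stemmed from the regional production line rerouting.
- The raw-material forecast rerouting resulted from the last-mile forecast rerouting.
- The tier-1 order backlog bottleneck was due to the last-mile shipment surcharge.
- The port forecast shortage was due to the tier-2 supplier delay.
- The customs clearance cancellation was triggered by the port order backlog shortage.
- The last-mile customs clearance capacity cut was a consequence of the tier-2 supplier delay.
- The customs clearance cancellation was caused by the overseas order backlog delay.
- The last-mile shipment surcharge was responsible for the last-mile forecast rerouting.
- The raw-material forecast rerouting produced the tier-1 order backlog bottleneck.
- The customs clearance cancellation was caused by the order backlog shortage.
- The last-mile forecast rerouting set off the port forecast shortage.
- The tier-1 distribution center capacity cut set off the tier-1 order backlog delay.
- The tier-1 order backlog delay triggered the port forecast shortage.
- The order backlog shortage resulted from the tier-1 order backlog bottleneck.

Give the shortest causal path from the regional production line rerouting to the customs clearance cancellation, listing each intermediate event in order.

the regional production line rerouting → the last-mile shipment surcharge
the last-mile shipment surcharge → the tier-1 order backlog bottleneck
the tier-1 order backlog bottleneck → the order backlog shortage
the order backlog shortage → the customs clearance cancellation
Length: 4 steps.

the regional production line rerouting → the last-mile shipment surcharge → the tier-1 order backlog bottleneck → the order backlog shortage → the customs clearance cancellation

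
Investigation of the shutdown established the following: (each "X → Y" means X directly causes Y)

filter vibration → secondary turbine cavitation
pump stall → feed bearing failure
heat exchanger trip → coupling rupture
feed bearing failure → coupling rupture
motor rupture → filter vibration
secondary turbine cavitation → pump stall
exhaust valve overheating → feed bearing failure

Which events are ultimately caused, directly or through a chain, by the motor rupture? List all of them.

the coupling rupture, the feed bearing failure, the filter vibration, the pump stall, the secondary turbine cavitation

Direct effects: the filter vibration.
2 steps out: the secondary turbine cavitation.
3 steps out: the pump stall.
4 steps out: the feed bearing failure.
5 steps out: the coupling rupture.
Not reachable from it: the exhaust valve overheating, the heat exchanger trip.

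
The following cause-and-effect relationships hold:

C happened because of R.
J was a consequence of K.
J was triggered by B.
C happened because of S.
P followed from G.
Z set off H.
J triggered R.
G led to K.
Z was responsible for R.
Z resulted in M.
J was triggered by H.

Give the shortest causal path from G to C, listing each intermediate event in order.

G → K → J → R → C

G → K
K → J
J → R
R → C
Length: 4 steps.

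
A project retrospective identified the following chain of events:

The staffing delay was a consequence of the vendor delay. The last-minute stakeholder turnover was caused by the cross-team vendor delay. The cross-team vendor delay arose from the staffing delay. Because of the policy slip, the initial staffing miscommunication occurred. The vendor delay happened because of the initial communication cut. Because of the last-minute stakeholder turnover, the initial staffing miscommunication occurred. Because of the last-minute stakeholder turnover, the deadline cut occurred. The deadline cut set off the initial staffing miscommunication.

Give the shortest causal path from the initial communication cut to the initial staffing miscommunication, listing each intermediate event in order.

the initial communication cut → the vendor delay → the staffing delay → the cross-team vendor delay → the last-minute stakeholder turnover → the initial staffing miscommunication

the initial communication cut → the vendor delay
the vendor delay → the staffing delay
the staffing delay → the cross-team vendor delay
the cross-team vendor delay → the last-minute stakeholder turnover
the last-minute stakeholder turnover → the initial staffing miscommunication
Length: 5 steps.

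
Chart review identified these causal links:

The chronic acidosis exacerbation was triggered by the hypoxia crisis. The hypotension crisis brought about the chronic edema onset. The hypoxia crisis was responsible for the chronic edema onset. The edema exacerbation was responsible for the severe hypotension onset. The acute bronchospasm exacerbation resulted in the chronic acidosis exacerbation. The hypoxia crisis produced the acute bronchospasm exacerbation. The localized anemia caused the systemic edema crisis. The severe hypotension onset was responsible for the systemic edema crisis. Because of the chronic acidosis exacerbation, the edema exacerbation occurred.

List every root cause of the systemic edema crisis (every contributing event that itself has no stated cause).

Tracing upstream from the systemic edema crisis: the systemic edema crisis ← the severe hypotension onset ← the edema exacerbation ← the chronic acidosis exacerbation ← the hypoxia crisis.
A separate upstream branch: the systemic edema crisis ← the localized anemia.
Each of those chain origins has no stated cause.

the hypoxia crisis, the localized anemia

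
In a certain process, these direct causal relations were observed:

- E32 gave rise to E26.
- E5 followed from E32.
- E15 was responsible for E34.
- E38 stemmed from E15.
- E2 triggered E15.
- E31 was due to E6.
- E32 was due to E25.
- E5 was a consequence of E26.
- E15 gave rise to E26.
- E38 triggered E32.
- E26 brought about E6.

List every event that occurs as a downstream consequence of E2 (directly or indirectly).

Direct effects: E15.
2 steps out: E38, E26, E34.
3 steps out: E32, E5, E6.
4 steps out: E31.
Not reachable from it: E25.

E15, E26, E31, E32, E34, E38, E5, E6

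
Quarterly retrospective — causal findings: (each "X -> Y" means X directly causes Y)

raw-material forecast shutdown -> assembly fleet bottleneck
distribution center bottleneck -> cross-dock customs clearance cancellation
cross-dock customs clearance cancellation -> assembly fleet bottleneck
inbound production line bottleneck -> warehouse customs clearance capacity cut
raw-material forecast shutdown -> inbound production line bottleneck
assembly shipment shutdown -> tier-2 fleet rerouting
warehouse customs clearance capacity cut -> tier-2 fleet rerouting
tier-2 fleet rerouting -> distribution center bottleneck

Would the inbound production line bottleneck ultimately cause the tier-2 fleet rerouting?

There is a causal chain: the inbound production line bottleneck → the warehouse customs clearance capacity cut → the tier-2 fleet rerouting.

Yes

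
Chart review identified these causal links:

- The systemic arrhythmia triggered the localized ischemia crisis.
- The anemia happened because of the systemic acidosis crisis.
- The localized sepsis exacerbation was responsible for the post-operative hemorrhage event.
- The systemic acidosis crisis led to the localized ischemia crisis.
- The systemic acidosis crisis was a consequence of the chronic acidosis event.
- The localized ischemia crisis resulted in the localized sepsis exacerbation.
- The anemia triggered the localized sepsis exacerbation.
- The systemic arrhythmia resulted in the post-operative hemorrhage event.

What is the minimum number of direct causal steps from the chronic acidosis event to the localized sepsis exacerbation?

3

Shortest chain: the chronic acidosis event → the systemic acidosis crisis → the localized ischemia crisis → the localized sepsis exacerbation.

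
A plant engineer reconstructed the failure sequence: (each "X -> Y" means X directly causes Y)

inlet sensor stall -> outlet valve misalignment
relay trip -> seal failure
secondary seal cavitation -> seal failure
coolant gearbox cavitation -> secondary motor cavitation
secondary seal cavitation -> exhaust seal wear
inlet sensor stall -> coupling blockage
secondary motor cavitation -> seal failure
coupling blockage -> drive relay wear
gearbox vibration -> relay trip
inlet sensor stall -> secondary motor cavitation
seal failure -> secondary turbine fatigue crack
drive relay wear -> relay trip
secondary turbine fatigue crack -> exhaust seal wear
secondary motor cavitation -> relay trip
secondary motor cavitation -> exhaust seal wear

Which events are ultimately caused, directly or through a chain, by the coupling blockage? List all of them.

the drive relay wear, the exhaust seal wear, the relay trip, the seal failure, the secondary turbine fatigue crack

Direct effects: the drive relay wear.
2 steps out: the relay trip.
3 steps out: the seal failure.
4 steps out: the secondary turbine fatigue crack.
5 steps out: the exhaust seal wear.
Not reachable from it: the inlet sensor stall, the outlet valve misalignment, the coolant gearbox cavitation, the gearbox vibration, the secondary motor cavitation, the secondary seal cavitation.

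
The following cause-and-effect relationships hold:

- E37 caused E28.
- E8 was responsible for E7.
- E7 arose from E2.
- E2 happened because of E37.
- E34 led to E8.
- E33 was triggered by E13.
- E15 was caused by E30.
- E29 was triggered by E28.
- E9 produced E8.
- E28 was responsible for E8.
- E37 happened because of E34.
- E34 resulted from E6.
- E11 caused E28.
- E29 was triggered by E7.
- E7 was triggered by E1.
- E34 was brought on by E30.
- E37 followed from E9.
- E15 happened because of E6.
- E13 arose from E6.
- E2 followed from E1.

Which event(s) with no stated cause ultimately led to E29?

E1, E11, E30, E6, E9

Tracing upstream from E29: E29 ← E28 ← E11.
A separate upstream branch: E29 ← E28 ← E37 ← E34 ← E6.
A separate upstream branch: E29 ← E28 ← E37 ← E9.
A separate upstream branch: E29 ← E28 ← E37 ← E34 ← E30.
A separate upstream branch: E29 ← E7 ← E1.
Each of those chain origins has no stated cause.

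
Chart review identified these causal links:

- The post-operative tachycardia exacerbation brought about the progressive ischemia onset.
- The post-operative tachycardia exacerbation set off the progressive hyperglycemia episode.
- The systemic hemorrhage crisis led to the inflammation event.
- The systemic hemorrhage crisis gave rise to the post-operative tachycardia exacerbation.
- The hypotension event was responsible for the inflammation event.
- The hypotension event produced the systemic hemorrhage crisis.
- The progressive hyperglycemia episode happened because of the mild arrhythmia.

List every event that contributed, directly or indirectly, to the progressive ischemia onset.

the hypotension event, the post-operative tachycardia exacerbation, the systemic hemorrhage crisis

Immediate cause of the progressive ischemia onset: the post-operative tachycardia exacerbation.
Further upstream: the hypotension event, the systemic hemorrhage crisis.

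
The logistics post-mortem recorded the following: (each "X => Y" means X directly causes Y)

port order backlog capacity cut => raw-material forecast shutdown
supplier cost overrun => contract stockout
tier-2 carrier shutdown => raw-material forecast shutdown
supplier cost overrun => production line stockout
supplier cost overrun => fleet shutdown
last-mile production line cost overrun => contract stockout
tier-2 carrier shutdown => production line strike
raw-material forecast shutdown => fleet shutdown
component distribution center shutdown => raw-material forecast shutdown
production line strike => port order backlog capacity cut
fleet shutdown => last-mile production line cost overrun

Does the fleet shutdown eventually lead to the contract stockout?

Yes

There is a causal chain: the fleet shutdown → the last-mile production line cost overrun → the contract stockout.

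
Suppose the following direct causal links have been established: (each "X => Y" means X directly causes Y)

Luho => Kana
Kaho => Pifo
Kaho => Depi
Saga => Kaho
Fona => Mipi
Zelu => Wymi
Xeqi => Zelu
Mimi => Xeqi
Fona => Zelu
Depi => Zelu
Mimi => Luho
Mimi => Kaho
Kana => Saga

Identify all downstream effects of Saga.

Direct effects: Kaho.
2 steps out: Depi, Pifo.
3 steps out: Zelu.
4 steps out: Wymi.
Not reachable from it: Fona, Mimi, Luho, Kana, Mipi, Xeqi.

Depi, Kaho, Pifo, Wymi, Zelu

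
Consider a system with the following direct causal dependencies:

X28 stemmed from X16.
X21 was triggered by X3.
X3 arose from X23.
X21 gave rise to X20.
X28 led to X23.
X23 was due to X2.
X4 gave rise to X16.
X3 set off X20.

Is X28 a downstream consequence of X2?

X2 leads to X23, X3, X21, X20; X28 is not among them.

No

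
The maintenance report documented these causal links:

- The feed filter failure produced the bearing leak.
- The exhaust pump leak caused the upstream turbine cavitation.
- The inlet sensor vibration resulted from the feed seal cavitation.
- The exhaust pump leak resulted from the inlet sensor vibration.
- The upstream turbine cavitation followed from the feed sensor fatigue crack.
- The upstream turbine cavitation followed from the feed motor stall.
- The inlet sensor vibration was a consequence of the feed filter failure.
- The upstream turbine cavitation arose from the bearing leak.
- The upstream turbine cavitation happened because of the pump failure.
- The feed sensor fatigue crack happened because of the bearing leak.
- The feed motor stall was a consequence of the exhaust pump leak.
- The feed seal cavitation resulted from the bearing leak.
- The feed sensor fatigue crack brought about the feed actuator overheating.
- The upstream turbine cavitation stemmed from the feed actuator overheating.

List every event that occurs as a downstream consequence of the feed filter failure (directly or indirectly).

Direct effects: the bearing leak, the inlet sensor vibration.
2 steps out: the feed seal cavitation, the feed sensor fatigue crack, the exhaust pump leak, the upstream turbine cavitation.
3 steps out: the feed motor stall, the feed actuator overheating.
Not reachable from it: the pump failure.

the bearing leak, the exhaust pump leak, the feed actuator overheating, the feed motor stall, the feed seal cavitation, the feed sensor fatigue crack, the inlet sensor vibration, the upstream turbine cavitation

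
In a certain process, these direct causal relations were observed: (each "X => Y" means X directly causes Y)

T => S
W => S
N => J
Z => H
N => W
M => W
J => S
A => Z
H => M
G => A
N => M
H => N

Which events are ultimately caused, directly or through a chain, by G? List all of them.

A, H, J, M, N, S, W, Z

Direct effects: A.
2 steps out: Z.
3 steps out: H.
4 steps out: N, M.
5 steps out: W, J.
6 steps out: S.
Not reachable from it: T.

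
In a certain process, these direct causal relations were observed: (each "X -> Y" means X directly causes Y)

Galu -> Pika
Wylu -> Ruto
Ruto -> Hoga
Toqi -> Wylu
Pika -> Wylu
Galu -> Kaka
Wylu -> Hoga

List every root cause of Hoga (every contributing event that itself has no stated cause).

Galu, Toqi

Tracing upstream from Hoga: Hoga ← Wylu ← Pika ← Galu.
A separate upstream branch: Hoga ← Wylu ← Toqi.
Each of those chain origins has no stated cause.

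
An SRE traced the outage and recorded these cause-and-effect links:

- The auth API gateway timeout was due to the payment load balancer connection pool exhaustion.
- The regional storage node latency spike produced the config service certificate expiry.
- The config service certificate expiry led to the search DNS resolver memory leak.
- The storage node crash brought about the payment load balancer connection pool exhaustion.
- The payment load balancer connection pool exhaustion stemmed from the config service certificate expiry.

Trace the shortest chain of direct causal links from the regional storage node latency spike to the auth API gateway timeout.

the regional storage node latency spike → the config service certificate expiry → the payment load balancer connection pool exhaustion → the auth API gateway timeout

the regional storage node latency spike → the config service certificate expiry
the config service certificate expiry → the payment load balancer connection pool exhaustion
the payment load balancer connection pool exhaustion → the auth API gateway timeout
Length: 3 steps.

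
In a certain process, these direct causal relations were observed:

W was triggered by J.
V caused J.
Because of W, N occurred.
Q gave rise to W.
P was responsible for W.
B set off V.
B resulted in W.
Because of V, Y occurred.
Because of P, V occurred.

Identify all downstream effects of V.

Direct effects: J, Y.
2 steps out: W.
3 steps out: N.
Not reachable from it: P, B, Q.

J, N, W, Y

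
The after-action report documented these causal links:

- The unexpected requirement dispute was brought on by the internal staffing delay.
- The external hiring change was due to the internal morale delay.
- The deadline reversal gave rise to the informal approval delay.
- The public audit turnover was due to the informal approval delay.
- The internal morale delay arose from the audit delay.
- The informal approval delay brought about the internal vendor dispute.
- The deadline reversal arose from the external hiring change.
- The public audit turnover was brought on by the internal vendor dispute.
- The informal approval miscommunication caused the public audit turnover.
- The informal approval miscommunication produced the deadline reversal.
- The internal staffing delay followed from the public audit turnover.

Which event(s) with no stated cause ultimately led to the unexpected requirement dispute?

Tracing upstream from the unexpected requirement dispute: the unexpected requirement dispute ← the internal staffing delay ← the public audit turnover ← the informal approval delay ← the deadline reversal ← the external hiring change ← the internal morale delay ← the audit delay.
A separate upstream branch: the unexpected requirement dispute ← the internal staffing delay ← the public audit turnover ← the informal approval miscommunication.
Each of those chain origins has no stated cause.

the audit delay, the informal approval miscommunication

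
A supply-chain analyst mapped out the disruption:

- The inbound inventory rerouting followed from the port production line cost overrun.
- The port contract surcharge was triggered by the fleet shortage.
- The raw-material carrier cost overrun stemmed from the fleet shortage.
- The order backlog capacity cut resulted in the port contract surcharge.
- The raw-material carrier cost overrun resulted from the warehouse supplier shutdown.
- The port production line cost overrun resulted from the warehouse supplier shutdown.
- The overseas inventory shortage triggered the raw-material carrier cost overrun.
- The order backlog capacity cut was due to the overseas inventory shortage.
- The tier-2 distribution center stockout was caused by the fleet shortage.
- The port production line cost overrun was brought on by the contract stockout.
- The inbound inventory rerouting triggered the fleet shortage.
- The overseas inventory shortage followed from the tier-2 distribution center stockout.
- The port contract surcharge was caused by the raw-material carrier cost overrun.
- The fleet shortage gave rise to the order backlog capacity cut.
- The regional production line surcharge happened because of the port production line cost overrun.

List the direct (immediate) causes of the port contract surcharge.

the fleet shortage, the order backlog capacity cut, the raw-material carrier cost overrun

Upstream contributors include the warehouse supplier shutdown, the port production line cost overrun, the inbound inventory rerouting, the tier-2 distribution center stockout, the overseas inventory shortage, the contract stockout, but only the fleet shortage, the order backlog capacity cut, the raw-material carrier cost overrun feed directly into the port contract surcharge.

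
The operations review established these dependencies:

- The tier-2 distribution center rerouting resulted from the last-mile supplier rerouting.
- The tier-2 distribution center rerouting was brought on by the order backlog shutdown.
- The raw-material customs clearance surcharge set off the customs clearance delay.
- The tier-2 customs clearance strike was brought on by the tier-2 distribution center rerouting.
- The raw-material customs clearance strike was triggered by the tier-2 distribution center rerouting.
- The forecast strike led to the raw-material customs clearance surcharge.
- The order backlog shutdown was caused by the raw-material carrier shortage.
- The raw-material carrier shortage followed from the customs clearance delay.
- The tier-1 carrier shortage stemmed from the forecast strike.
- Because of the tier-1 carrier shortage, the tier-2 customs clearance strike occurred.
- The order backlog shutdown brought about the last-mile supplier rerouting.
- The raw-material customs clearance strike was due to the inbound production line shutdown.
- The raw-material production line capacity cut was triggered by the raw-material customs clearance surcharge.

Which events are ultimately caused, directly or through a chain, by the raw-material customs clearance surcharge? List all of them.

the customs clearance delay, the last-mile supplier rerouting, the order backlog shutdown, the raw-material carrier shortage, the raw-material customs clearance strike, the raw-material production line capacity cut, the tier-2 customs clearance strike, the tier-2 distribution center rerouting

Direct effects: the raw-material production line capacity cut, the customs clearance delay.
2 steps out: the raw-material carrier shortage.
3 steps out: the order backlog shutdown.
4 steps out: the last-mile supplier rerouting, the tier-2 distribution center rerouting.
5 steps out: the tier-2 customs clearance strike, the raw-material customs clearance strike.
Not reachable from it: the forecast strike, the tier-1 carrier shortage, the inbound production line shutdown.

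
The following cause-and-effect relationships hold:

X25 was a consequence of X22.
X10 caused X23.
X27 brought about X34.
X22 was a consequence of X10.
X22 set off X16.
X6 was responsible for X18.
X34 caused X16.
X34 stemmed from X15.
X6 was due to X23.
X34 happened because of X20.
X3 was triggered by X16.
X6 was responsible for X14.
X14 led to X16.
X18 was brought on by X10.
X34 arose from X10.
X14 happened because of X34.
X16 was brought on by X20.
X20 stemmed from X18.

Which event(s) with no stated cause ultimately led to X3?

Tracing upstream from X3: X3 ← X16 ← X22 ← X10.
A separate upstream branch: X3 ← X16 ← X34 ← X27.
A separate upstream branch: X3 ← X16 ← X34 ← X15.
Each of those chain origins has no stated cause.

X10, X15, X27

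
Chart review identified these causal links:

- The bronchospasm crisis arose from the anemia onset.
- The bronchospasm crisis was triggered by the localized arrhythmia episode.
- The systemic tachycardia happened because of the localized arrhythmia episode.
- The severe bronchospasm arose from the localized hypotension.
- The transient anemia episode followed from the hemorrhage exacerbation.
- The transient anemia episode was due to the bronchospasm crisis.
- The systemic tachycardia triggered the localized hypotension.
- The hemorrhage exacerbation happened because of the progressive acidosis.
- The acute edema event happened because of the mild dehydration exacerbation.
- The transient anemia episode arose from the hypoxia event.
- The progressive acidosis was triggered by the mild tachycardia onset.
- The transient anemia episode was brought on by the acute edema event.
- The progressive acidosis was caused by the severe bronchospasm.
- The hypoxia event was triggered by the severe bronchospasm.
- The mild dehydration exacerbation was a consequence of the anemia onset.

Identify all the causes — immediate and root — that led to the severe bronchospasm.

Immediate cause of the severe bronchospasm: the localized hypotension.
Further upstream: the localized arrhythmia episode, the systemic tachycardia.

the localized arrhythmia episode, the localized hypotension, the systemic tachycardia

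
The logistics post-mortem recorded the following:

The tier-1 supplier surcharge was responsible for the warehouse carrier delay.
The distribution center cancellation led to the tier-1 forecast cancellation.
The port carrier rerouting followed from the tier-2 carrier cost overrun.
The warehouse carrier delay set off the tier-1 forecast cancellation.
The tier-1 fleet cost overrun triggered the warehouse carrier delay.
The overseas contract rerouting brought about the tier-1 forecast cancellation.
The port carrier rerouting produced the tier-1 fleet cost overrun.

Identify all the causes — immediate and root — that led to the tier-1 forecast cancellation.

the distribution center cancellation, the overseas contract rerouting, the port carrier rerouting, the tier-1 fleet cost overrun, the tier-1 supplier surcharge, the tier-2 carrier cost overrun, the warehouse carrier delay

Immediate causes of the tier-1 forecast cancellation: the overseas contract rerouting, the warehouse carrier delay, the distribution center cancellation.
Further upstream: the tier-2 carrier cost overrun, the tier-1 supplier surcharge, the port carrier rerouting, the tier-1 fleet cost overrun.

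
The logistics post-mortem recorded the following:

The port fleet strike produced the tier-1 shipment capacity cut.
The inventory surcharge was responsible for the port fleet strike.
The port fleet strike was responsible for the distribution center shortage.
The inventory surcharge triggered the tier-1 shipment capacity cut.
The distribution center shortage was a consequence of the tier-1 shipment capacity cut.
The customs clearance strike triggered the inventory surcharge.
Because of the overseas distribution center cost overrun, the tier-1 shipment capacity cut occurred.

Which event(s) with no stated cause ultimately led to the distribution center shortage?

the customs clearance strike, the overseas distribution center cost overrun

Tracing upstream from the distribution center shortage: the distribution center shortage ← the port fleet strike ← the inventory surcharge ← the customs clearance strike.
A separate upstream branch: the distribution center shortage ← the tier-1 shipment capacity cut ← the overseas distribution center cost overrun.
Each of those chain origins has no stated cause.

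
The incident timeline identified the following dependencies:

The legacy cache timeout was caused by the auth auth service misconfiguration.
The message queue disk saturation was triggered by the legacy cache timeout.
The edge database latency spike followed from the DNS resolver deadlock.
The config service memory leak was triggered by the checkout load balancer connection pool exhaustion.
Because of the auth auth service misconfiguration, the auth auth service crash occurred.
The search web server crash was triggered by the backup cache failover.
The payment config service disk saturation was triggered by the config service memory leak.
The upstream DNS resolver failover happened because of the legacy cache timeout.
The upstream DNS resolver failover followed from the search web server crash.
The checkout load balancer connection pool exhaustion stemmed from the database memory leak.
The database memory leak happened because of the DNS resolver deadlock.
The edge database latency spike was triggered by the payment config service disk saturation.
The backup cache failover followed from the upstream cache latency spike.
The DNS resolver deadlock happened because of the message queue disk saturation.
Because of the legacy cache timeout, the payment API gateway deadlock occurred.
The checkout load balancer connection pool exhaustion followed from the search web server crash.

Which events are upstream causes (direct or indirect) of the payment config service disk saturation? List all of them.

Immediate cause of the payment config service disk saturation: the config service memory leak.
Further upstream: the auth auth service misconfiguration, the upstream cache latency spike, the legacy cache timeout, the message queue disk saturation, the DNS resolver deadlock, the backup cache failover, the search web server crash, the database memory leak, the checkout load balancer connection pool exhaustion.

the DNS resolver deadlock, the auth auth service misconfiguration, the backup cache failover, the checkout load balancer connection pool exhaustion, the config service memory leak, the database memory leak, the legacy cache timeout, the message queue disk saturation, the search web server crash, the upstream cache latency spike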